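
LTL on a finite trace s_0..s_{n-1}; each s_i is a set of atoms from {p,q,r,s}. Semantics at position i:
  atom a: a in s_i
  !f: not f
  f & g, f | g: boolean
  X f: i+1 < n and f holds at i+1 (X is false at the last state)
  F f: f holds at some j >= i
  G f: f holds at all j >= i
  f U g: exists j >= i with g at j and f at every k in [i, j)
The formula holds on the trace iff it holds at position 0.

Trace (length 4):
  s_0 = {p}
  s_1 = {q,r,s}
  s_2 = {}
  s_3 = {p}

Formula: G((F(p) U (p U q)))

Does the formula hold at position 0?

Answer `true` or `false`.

Answer: false

Derivation:
s_0={p}: G((F(p) U (p U q)))=False (F(p) U (p U q))=True F(p)=True p=True (p U q)=True q=False
s_1={q,r,s}: G((F(p) U (p U q)))=False (F(p) U (p U q))=True F(p)=True p=False (p U q)=True q=True
s_2={}: G((F(p) U (p U q)))=False (F(p) U (p U q))=False F(p)=True p=False (p U q)=False q=False
s_3={p}: G((F(p) U (p U q)))=False (F(p) U (p U q))=False F(p)=True p=True (p U q)=False q=False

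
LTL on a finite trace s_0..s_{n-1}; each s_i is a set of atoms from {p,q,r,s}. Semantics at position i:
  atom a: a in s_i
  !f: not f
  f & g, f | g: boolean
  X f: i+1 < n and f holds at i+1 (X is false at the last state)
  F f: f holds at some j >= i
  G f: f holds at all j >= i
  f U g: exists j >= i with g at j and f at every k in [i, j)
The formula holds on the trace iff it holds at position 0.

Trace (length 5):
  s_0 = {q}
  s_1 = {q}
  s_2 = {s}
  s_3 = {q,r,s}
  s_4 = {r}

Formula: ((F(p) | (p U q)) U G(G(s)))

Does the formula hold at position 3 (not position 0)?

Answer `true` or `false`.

Answer: false

Derivation:
s_0={q}: ((F(p) | (p U q)) U G(G(s)))=False (F(p) | (p U q))=True F(p)=False p=False (p U q)=True q=True G(G(s))=False G(s)=False s=False
s_1={q}: ((F(p) | (p U q)) U G(G(s)))=False (F(p) | (p U q))=True F(p)=False p=False (p U q)=True q=True G(G(s))=False G(s)=False s=False
s_2={s}: ((F(p) | (p U q)) U G(G(s)))=False (F(p) | (p U q))=False F(p)=False p=False (p U q)=False q=False G(G(s))=False G(s)=False s=True
s_3={q,r,s}: ((F(p) | (p U q)) U G(G(s)))=False (F(p) | (p U q))=True F(p)=False p=False (p U q)=True q=True G(G(s))=False G(s)=False s=True
s_4={r}: ((F(p) | (p U q)) U G(G(s)))=False (F(p) | (p U q))=False F(p)=False p=False (p U q)=False q=False G(G(s))=False G(s)=False s=False
Evaluating at position 3: result = False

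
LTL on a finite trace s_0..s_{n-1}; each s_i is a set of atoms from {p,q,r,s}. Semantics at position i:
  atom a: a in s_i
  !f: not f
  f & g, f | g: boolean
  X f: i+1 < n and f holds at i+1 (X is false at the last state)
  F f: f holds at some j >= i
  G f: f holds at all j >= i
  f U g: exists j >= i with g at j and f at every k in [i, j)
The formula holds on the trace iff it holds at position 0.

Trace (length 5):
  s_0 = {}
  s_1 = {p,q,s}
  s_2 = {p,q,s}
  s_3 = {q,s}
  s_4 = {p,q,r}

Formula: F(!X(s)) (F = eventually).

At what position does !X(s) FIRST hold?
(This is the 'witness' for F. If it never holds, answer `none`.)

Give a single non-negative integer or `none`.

s_0={}: !X(s)=False X(s)=True s=False
s_1={p,q,s}: !X(s)=False X(s)=True s=True
s_2={p,q,s}: !X(s)=False X(s)=True s=True
s_3={q,s}: !X(s)=True X(s)=False s=True
s_4={p,q,r}: !X(s)=True X(s)=False s=False
F(!X(s)) holds; first witness at position 3.

Answer: 3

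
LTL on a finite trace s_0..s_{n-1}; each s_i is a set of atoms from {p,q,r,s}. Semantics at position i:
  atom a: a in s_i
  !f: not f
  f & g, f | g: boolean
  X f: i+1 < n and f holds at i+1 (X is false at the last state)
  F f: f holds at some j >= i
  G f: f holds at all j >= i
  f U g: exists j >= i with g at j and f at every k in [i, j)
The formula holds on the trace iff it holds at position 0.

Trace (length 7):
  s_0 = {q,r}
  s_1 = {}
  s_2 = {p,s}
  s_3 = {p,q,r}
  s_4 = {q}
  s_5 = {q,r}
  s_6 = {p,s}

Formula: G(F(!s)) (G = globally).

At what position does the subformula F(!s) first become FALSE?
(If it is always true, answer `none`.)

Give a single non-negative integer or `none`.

Answer: 6

Derivation:
s_0={q,r}: F(!s)=True !s=True s=False
s_1={}: F(!s)=True !s=True s=False
s_2={p,s}: F(!s)=True !s=False s=True
s_3={p,q,r}: F(!s)=True !s=True s=False
s_4={q}: F(!s)=True !s=True s=False
s_5={q,r}: F(!s)=True !s=True s=False
s_6={p,s}: F(!s)=False !s=False s=True
G(F(!s)) holds globally = False
First violation at position 6.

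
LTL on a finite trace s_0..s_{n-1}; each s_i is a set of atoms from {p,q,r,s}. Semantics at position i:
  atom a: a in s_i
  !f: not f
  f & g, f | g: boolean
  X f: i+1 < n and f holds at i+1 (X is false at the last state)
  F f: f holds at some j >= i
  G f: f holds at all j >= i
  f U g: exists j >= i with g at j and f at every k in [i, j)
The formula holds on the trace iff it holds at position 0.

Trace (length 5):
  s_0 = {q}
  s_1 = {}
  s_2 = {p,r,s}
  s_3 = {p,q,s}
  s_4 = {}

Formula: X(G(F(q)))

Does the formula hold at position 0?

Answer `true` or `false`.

s_0={q}: X(G(F(q)))=False G(F(q))=False F(q)=True q=True
s_1={}: X(G(F(q)))=False G(F(q))=False F(q)=True q=False
s_2={p,r,s}: X(G(F(q)))=False G(F(q))=False F(q)=True q=False
s_3={p,q,s}: X(G(F(q)))=False G(F(q))=False F(q)=True q=True
s_4={}: X(G(F(q)))=False G(F(q))=False F(q)=False q=False

Answer: false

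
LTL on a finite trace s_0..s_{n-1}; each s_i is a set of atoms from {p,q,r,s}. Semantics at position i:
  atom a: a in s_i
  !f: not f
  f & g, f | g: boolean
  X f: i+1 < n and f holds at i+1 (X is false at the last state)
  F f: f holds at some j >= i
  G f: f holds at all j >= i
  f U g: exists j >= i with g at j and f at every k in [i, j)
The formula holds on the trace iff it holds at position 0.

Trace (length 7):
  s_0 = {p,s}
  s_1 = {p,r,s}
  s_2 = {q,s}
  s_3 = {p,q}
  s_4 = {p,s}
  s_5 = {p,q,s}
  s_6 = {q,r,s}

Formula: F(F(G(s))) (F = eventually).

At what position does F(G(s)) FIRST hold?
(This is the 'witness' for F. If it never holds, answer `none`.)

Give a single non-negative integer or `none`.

s_0={p,s}: F(G(s))=True G(s)=False s=True
s_1={p,r,s}: F(G(s))=True G(s)=False s=True
s_2={q,s}: F(G(s))=True G(s)=False s=True
s_3={p,q}: F(G(s))=True G(s)=False s=False
s_4={p,s}: F(G(s))=True G(s)=True s=True
s_5={p,q,s}: F(G(s))=True G(s)=True s=True
s_6={q,r,s}: F(G(s))=True G(s)=True s=True
F(F(G(s))) holds; first witness at position 0.

Answer: 0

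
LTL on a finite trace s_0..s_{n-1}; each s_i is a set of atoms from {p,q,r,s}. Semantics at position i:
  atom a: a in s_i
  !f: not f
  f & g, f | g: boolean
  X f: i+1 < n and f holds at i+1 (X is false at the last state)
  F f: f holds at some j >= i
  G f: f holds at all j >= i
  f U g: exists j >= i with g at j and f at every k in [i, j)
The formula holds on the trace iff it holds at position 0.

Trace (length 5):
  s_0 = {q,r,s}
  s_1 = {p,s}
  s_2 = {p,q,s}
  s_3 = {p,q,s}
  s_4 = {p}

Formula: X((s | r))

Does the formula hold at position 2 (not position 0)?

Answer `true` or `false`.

Answer: true

Derivation:
s_0={q,r,s}: X((s | r))=True (s | r)=True s=True r=True
s_1={p,s}: X((s | r))=True (s | r)=True s=True r=False
s_2={p,q,s}: X((s | r))=True (s | r)=True s=True r=False
s_3={p,q,s}: X((s | r))=False (s | r)=True s=True r=False
s_4={p}: X((s | r))=False (s | r)=False s=False r=False
Evaluating at position 2: result = True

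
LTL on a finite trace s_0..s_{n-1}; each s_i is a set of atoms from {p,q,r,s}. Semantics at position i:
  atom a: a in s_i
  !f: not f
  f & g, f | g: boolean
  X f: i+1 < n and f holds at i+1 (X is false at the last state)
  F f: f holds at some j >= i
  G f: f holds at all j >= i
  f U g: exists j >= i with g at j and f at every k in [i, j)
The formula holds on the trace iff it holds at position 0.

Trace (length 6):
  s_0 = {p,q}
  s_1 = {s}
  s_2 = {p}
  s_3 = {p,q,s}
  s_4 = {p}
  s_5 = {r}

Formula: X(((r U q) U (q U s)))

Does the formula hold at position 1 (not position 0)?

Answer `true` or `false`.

s_0={p,q}: X(((r U q) U (q U s)))=True ((r U q) U (q U s))=True (r U q)=True r=False q=True (q U s)=True s=False
s_1={s}: X(((r U q) U (q U s)))=False ((r U q) U (q U s))=True (r U q)=False r=False q=False (q U s)=True s=True
s_2={p}: X(((r U q) U (q U s)))=True ((r U q) U (q U s))=False (r U q)=False r=False q=False (q U s)=False s=False
s_3={p,q,s}: X(((r U q) U (q U s)))=False ((r U q) U (q U s))=True (r U q)=True r=False q=True (q U s)=True s=True
s_4={p}: X(((r U q) U (q U s)))=False ((r U q) U (q U s))=False (r U q)=False r=False q=False (q U s)=False s=False
s_5={r}: X(((r U q) U (q U s)))=False ((r U q) U (q U s))=False (r U q)=False r=True q=False (q U s)=False s=False
Evaluating at position 1: result = False

Answer: false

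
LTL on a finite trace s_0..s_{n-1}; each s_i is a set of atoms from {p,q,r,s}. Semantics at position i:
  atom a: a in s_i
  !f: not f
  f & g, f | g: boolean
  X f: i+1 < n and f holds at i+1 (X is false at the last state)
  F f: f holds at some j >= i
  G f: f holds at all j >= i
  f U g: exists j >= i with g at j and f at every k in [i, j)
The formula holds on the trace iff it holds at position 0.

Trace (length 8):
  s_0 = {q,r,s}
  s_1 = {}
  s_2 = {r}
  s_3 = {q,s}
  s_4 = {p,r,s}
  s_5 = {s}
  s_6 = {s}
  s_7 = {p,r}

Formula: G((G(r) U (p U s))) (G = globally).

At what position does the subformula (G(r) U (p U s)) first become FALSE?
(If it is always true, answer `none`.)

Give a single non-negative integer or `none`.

s_0={q,r,s}: (G(r) U (p U s))=True G(r)=False r=True (p U s)=True p=False s=True
s_1={}: (G(r) U (p U s))=False G(r)=False r=False (p U s)=False p=False s=False
s_2={r}: (G(r) U (p U s))=False G(r)=False r=True (p U s)=False p=False s=False
s_3={q,s}: (G(r) U (p U s))=True G(r)=False r=False (p U s)=True p=False s=True
s_4={p,r,s}: (G(r) U (p U s))=True G(r)=False r=True (p U s)=True p=True s=True
s_5={s}: (G(r) U (p U s))=True G(r)=False r=False (p U s)=True p=False s=True
s_6={s}: (G(r) U (p U s))=True G(r)=False r=False (p U s)=True p=False s=True
s_7={p,r}: (G(r) U (p U s))=False G(r)=True r=True (p U s)=False p=True s=False
G((G(r) U (p U s))) holds globally = False
First violation at position 1.

Answer: 1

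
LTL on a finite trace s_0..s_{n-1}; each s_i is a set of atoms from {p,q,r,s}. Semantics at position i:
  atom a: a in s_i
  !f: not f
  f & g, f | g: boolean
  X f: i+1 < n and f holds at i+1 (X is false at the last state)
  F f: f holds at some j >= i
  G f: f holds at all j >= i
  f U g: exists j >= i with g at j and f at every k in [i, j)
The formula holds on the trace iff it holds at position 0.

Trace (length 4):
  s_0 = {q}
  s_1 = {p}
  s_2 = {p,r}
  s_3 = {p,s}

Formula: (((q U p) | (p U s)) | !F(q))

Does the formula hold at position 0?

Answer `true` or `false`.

Answer: true

Derivation:
s_0={q}: (((q U p) | (p U s)) | !F(q))=True ((q U p) | (p U s))=True (q U p)=True q=True p=False (p U s)=False s=False !F(q)=False F(q)=True
s_1={p}: (((q U p) | (p U s)) | !F(q))=True ((q U p) | (p U s))=True (q U p)=True q=False p=True (p U s)=True s=False !F(q)=True F(q)=False
s_2={p,r}: (((q U p) | (p U s)) | !F(q))=True ((q U p) | (p U s))=True (q U p)=True q=False p=True (p U s)=True s=False !F(q)=True F(q)=False
s_3={p,s}: (((q U p) | (p U s)) | !F(q))=True ((q U p) | (p U s))=True (q U p)=True q=False p=True (p U s)=True s=True !F(q)=True F(q)=False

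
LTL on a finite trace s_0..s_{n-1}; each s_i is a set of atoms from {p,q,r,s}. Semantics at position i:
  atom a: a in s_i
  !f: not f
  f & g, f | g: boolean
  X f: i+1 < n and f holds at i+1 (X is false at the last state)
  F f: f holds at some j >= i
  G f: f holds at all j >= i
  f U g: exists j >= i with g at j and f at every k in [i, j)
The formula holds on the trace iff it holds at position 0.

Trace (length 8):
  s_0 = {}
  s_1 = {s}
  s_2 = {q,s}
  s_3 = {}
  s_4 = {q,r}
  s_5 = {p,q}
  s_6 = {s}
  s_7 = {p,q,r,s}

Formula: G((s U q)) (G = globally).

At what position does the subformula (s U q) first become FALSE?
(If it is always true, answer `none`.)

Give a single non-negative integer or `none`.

s_0={}: (s U q)=False s=False q=False
s_1={s}: (s U q)=True s=True q=False
s_2={q,s}: (s U q)=True s=True q=True
s_3={}: (s U q)=False s=False q=False
s_4={q,r}: (s U q)=True s=False q=True
s_5={p,q}: (s U q)=True s=False q=True
s_6={s}: (s U q)=True s=True q=False
s_7={p,q,r,s}: (s U q)=True s=True q=True
G((s U q)) holds globally = False
First violation at position 0.

Answer: 0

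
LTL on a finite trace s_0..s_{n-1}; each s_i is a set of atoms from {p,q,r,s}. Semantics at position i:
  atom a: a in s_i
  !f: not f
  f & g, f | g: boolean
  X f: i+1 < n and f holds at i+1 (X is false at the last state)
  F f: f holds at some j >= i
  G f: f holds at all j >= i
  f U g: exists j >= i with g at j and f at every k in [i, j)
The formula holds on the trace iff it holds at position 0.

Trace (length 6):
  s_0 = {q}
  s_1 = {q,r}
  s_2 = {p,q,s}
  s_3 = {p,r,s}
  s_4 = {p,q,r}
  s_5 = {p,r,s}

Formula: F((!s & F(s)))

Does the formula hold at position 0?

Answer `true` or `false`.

Answer: true

Derivation:
s_0={q}: F((!s & F(s)))=True (!s & F(s))=True !s=True s=False F(s)=True
s_1={q,r}: F((!s & F(s)))=True (!s & F(s))=True !s=True s=False F(s)=True
s_2={p,q,s}: F((!s & F(s)))=True (!s & F(s))=False !s=False s=True F(s)=True
s_3={p,r,s}: F((!s & F(s)))=True (!s & F(s))=False !s=False s=True F(s)=True
s_4={p,q,r}: F((!s & F(s)))=True (!s & F(s))=True !s=True s=False F(s)=True
s_5={p,r,s}: F((!s & F(s)))=False (!s & F(s))=False !s=False s=True F(s)=True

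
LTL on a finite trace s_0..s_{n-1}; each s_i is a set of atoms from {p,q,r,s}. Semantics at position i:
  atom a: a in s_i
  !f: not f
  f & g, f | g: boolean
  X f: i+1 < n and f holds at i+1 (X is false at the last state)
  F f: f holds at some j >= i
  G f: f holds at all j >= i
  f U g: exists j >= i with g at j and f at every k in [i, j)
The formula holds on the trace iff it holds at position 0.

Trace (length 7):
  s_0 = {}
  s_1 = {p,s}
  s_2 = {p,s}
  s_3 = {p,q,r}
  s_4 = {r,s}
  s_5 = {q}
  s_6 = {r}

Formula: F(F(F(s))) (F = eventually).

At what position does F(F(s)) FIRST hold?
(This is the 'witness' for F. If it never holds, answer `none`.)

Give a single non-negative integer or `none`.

Answer: 0

Derivation:
s_0={}: F(F(s))=True F(s)=True s=False
s_1={p,s}: F(F(s))=True F(s)=True s=True
s_2={p,s}: F(F(s))=True F(s)=True s=True
s_3={p,q,r}: F(F(s))=True F(s)=True s=False
s_4={r,s}: F(F(s))=True F(s)=True s=True
s_5={q}: F(F(s))=False F(s)=False s=False
s_6={r}: F(F(s))=False F(s)=False s=False
F(F(F(s))) holds; first witness at position 0.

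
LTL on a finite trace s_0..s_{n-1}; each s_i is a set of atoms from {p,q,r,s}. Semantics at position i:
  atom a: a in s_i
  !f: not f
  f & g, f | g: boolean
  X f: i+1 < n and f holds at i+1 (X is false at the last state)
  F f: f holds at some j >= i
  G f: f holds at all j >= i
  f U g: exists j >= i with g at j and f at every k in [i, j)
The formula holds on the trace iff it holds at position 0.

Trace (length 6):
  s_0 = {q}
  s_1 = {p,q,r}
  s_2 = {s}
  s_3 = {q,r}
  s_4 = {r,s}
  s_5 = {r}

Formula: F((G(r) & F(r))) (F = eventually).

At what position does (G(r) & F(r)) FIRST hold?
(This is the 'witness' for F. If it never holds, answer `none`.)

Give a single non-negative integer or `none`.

Answer: 3

Derivation:
s_0={q}: (G(r) & F(r))=False G(r)=False r=False F(r)=True
s_1={p,q,r}: (G(r) & F(r))=False G(r)=False r=True F(r)=True
s_2={s}: (G(r) & F(r))=False G(r)=False r=False F(r)=True
s_3={q,r}: (G(r) & F(r))=True G(r)=True r=True F(r)=True
s_4={r,s}: (G(r) & F(r))=True G(r)=True r=True F(r)=True
s_5={r}: (G(r) & F(r))=True G(r)=True r=True F(r)=True
F((G(r) & F(r))) holds; first witness at position 3.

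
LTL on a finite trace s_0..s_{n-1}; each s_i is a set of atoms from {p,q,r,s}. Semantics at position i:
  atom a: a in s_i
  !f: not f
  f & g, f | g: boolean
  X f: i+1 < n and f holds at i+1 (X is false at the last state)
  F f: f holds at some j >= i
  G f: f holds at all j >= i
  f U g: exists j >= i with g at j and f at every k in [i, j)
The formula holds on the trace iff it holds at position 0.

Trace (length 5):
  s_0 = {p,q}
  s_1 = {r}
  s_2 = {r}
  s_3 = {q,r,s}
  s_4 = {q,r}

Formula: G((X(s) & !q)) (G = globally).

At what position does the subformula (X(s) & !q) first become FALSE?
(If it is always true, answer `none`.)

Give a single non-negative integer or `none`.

Answer: 0

Derivation:
s_0={p,q}: (X(s) & !q)=False X(s)=False s=False !q=False q=True
s_1={r}: (X(s) & !q)=False X(s)=False s=False !q=True q=False
s_2={r}: (X(s) & !q)=True X(s)=True s=False !q=True q=False
s_3={q,r,s}: (X(s) & !q)=False X(s)=False s=True !q=False q=True
s_4={q,r}: (X(s) & !q)=False X(s)=False s=False !q=False q=True
G((X(s) & !q)) holds globally = False
First violation at position 0.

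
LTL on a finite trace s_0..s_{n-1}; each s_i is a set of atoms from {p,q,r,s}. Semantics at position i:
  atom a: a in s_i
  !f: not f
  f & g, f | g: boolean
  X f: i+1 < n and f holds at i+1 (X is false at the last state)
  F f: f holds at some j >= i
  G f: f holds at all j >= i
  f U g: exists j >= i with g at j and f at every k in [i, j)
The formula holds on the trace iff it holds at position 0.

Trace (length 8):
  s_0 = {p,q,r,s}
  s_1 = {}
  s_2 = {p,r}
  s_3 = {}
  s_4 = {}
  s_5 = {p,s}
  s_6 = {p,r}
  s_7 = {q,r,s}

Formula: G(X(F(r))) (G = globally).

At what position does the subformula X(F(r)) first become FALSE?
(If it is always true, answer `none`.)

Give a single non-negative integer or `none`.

Answer: 7

Derivation:
s_0={p,q,r,s}: X(F(r))=True F(r)=True r=True
s_1={}: X(F(r))=True F(r)=True r=False
s_2={p,r}: X(F(r))=True F(r)=True r=True
s_3={}: X(F(r))=True F(r)=True r=False
s_4={}: X(F(r))=True F(r)=True r=False
s_5={p,s}: X(F(r))=True F(r)=True r=False
s_6={p,r}: X(F(r))=True F(r)=True r=True
s_7={q,r,s}: X(F(r))=False F(r)=True r=True
G(X(F(r))) holds globally = False
First violation at position 7.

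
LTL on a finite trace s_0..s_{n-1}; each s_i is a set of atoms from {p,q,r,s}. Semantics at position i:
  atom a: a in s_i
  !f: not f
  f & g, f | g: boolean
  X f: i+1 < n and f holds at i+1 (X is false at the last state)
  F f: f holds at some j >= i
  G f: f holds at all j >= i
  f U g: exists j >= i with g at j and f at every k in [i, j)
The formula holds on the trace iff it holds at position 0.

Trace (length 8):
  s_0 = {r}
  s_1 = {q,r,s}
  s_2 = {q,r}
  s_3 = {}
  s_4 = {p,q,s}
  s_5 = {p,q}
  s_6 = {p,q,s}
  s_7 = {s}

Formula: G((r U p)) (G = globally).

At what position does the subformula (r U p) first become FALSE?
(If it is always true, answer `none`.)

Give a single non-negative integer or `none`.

Answer: 0

Derivation:
s_0={r}: (r U p)=False r=True p=False
s_1={q,r,s}: (r U p)=False r=True p=False
s_2={q,r}: (r U p)=False r=True p=False
s_3={}: (r U p)=False r=False p=False
s_4={p,q,s}: (r U p)=True r=False p=True
s_5={p,q}: (r U p)=True r=False p=True
s_6={p,q,s}: (r U p)=True r=False p=True
s_7={s}: (r U p)=False r=False p=False
G((r U p)) holds globally = False
First violation at position 0.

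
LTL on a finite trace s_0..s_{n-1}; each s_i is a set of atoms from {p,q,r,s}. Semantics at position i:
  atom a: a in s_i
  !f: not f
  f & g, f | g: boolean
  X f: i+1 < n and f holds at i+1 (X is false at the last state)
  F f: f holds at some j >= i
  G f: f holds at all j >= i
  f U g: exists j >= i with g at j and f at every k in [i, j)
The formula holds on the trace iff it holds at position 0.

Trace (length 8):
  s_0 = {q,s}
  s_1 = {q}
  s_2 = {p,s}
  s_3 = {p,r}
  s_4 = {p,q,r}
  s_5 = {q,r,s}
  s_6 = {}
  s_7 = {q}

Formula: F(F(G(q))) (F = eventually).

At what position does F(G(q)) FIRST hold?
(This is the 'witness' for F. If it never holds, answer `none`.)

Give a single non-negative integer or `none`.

Answer: 0

Derivation:
s_0={q,s}: F(G(q))=True G(q)=False q=True
s_1={q}: F(G(q))=True G(q)=False q=True
s_2={p,s}: F(G(q))=True G(q)=False q=False
s_3={p,r}: F(G(q))=True G(q)=False q=False
s_4={p,q,r}: F(G(q))=True G(q)=False q=True
s_5={q,r,s}: F(G(q))=True G(q)=False q=True
s_6={}: F(G(q))=True G(q)=False q=False
s_7={q}: F(G(q))=True G(q)=True q=True
F(F(G(q))) holds; first witness at position 0.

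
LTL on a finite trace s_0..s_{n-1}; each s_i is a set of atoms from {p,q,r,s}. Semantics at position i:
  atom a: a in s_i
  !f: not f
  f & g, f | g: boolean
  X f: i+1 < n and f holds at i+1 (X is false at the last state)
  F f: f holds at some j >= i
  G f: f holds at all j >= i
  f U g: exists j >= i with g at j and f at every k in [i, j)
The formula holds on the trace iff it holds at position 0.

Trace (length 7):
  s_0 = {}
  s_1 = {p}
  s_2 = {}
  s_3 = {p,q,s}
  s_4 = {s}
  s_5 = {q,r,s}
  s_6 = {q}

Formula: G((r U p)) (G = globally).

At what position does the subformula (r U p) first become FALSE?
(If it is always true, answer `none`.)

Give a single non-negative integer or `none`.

s_0={}: (r U p)=False r=False p=False
s_1={p}: (r U p)=True r=False p=True
s_2={}: (r U p)=False r=False p=False
s_3={p,q,s}: (r U p)=True r=False p=True
s_4={s}: (r U p)=False r=False p=False
s_5={q,r,s}: (r U p)=False r=True p=False
s_6={q}: (r U p)=False r=False p=False
G((r U p)) holds globally = False
First violation at position 0.

Answer: 0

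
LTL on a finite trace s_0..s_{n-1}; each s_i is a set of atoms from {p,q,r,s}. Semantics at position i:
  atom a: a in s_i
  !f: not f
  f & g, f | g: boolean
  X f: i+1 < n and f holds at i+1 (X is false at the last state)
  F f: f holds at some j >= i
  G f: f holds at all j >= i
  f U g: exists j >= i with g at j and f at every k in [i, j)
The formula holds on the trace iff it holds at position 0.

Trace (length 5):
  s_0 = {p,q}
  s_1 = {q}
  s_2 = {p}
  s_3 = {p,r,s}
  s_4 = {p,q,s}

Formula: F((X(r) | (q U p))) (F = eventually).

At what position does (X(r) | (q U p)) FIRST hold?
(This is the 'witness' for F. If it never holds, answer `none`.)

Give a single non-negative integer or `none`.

s_0={p,q}: (X(r) | (q U p))=True X(r)=False r=False (q U p)=True q=True p=True
s_1={q}: (X(r) | (q U p))=True X(r)=False r=False (q U p)=True q=True p=False
s_2={p}: (X(r) | (q U p))=True X(r)=True r=False (q U p)=True q=False p=True
s_3={p,r,s}: (X(r) | (q U p))=True X(r)=False r=True (q U p)=True q=False p=True
s_4={p,q,s}: (X(r) | (q U p))=True X(r)=False r=False (q U p)=True q=True p=True
F((X(r) | (q U p))) holds; first witness at position 0.

Answer: 0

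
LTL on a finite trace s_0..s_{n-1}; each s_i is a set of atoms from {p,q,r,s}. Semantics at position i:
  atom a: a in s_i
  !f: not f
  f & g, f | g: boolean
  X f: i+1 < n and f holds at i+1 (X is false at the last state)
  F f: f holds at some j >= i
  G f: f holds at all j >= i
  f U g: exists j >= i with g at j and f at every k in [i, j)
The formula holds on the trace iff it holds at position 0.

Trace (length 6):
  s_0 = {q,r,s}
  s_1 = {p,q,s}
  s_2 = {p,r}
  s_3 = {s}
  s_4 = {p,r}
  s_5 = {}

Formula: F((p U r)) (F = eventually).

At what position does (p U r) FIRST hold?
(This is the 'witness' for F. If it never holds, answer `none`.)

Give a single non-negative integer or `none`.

s_0={q,r,s}: (p U r)=True p=False r=True
s_1={p,q,s}: (p U r)=True p=True r=False
s_2={p,r}: (p U r)=True p=True r=True
s_3={s}: (p U r)=False p=False r=False
s_4={p,r}: (p U r)=True p=True r=True
s_5={}: (p U r)=False p=False r=False
F((p U r)) holds; first witness at position 0.

Answer: 0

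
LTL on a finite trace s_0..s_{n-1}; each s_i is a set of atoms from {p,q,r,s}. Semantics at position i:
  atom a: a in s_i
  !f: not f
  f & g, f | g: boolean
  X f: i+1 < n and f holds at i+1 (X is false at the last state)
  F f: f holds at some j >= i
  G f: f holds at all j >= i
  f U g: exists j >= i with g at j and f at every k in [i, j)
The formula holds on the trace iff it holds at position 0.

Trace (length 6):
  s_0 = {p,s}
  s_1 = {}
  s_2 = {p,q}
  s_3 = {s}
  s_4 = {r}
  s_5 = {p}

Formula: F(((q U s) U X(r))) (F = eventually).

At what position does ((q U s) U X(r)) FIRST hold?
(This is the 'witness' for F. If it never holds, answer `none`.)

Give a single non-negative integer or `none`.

s_0={p,s}: ((q U s) U X(r))=False (q U s)=True q=False s=True X(r)=False r=False
s_1={}: ((q U s) U X(r))=False (q U s)=False q=False s=False X(r)=False r=False
s_2={p,q}: ((q U s) U X(r))=True (q U s)=True q=True s=False X(r)=False r=False
s_3={s}: ((q U s) U X(r))=True (q U s)=True q=False s=True X(r)=True r=False
s_4={r}: ((q U s) U X(r))=False (q U s)=False q=False s=False X(r)=False r=True
s_5={p}: ((q U s) U X(r))=False (q U s)=False q=False s=False X(r)=False r=False
F(((q U s) U X(r))) holds; first witness at position 2.

Answer: 2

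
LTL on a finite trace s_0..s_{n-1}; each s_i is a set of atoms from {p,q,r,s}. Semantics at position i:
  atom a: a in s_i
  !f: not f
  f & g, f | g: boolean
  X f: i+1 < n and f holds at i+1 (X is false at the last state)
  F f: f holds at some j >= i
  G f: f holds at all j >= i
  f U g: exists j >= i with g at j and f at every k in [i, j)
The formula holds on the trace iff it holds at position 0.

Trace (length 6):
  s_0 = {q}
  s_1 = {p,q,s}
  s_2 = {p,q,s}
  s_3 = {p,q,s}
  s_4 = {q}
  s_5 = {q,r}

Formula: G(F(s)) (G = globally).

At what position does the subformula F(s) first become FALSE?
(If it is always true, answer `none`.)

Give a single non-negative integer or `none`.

s_0={q}: F(s)=True s=False
s_1={p,q,s}: F(s)=True s=True
s_2={p,q,s}: F(s)=True s=True
s_3={p,q,s}: F(s)=True s=True
s_4={q}: F(s)=False s=False
s_5={q,r}: F(s)=False s=False
G(F(s)) holds globally = False
First violation at position 4.

Answer: 4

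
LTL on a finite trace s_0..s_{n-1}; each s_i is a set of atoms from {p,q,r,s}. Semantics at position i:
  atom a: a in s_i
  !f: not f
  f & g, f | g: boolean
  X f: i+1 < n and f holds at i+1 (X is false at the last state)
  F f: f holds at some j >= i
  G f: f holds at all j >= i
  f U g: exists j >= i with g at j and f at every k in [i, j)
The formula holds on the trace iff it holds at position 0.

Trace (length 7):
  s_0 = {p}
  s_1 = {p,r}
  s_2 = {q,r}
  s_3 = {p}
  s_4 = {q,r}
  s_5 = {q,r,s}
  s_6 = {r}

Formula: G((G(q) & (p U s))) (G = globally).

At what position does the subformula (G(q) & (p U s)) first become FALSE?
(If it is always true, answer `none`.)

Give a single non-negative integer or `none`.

Answer: 0

Derivation:
s_0={p}: (G(q) & (p U s))=False G(q)=False q=False (p U s)=False p=True s=False
s_1={p,r}: (G(q) & (p U s))=False G(q)=False q=False (p U s)=False p=True s=False
s_2={q,r}: (G(q) & (p U s))=False G(q)=False q=True (p U s)=False p=False s=False
s_3={p}: (G(q) & (p U s))=False G(q)=False q=False (p U s)=False p=True s=False
s_4={q,r}: (G(q) & (p U s))=False G(q)=False q=True (p U s)=False p=False s=False
s_5={q,r,s}: (G(q) & (p U s))=False G(q)=False q=True (p U s)=True p=False s=True
s_6={r}: (G(q) & (p U s))=False G(q)=False q=False (p U s)=False p=False s=False
G((G(q) & (p U s))) holds globally = False
First violation at position 0.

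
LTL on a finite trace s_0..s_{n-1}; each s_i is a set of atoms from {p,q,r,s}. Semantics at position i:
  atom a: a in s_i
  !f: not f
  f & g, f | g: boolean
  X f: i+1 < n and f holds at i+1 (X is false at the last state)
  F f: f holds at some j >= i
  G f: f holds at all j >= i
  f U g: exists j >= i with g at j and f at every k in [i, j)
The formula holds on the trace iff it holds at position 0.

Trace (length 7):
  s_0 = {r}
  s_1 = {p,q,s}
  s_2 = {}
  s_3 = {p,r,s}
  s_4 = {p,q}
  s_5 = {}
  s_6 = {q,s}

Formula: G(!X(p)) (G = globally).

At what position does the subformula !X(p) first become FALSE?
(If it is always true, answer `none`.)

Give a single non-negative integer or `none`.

Answer: 0

Derivation:
s_0={r}: !X(p)=False X(p)=True p=False
s_1={p,q,s}: !X(p)=True X(p)=False p=True
s_2={}: !X(p)=False X(p)=True p=False
s_3={p,r,s}: !X(p)=False X(p)=True p=True
s_4={p,q}: !X(p)=True X(p)=False p=True
s_5={}: !X(p)=True X(p)=False p=False
s_6={q,s}: !X(p)=True X(p)=False p=False
G(!X(p)) holds globally = False
First violation at position 0.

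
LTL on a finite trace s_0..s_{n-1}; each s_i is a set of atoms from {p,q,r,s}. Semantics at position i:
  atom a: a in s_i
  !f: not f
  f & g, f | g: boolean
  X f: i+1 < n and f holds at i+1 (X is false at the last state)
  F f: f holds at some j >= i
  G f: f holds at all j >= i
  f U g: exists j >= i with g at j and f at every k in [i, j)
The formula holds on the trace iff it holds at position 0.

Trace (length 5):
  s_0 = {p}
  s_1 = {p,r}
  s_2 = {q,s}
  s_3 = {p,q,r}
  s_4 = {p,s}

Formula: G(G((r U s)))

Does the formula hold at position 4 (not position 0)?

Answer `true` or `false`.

Answer: true

Derivation:
s_0={p}: G(G((r U s)))=False G((r U s))=False (r U s)=False r=False s=False
s_1={p,r}: G(G((r U s)))=True G((r U s))=True (r U s)=True r=True s=False
s_2={q,s}: G(G((r U s)))=True G((r U s))=True (r U s)=True r=False s=True
s_3={p,q,r}: G(G((r U s)))=True G((r U s))=True (r U s)=True r=True s=False
s_4={p,s}: G(G((r U s)))=True G((r U s))=True (r U s)=True r=False s=True
Evaluating at position 4: result = True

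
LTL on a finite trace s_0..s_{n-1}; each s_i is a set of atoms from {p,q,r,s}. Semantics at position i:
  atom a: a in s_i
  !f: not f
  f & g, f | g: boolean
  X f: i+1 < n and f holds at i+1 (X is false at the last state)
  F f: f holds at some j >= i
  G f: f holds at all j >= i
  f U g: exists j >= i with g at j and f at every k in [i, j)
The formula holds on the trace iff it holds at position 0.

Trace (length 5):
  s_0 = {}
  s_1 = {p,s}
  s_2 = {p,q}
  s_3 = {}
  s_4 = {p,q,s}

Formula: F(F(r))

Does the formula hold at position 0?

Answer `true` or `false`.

s_0={}: F(F(r))=False F(r)=False r=False
s_1={p,s}: F(F(r))=False F(r)=False r=False
s_2={p,q}: F(F(r))=False F(r)=False r=False
s_3={}: F(F(r))=False F(r)=False r=False
s_4={p,q,s}: F(F(r))=False F(r)=False r=False

Answer: false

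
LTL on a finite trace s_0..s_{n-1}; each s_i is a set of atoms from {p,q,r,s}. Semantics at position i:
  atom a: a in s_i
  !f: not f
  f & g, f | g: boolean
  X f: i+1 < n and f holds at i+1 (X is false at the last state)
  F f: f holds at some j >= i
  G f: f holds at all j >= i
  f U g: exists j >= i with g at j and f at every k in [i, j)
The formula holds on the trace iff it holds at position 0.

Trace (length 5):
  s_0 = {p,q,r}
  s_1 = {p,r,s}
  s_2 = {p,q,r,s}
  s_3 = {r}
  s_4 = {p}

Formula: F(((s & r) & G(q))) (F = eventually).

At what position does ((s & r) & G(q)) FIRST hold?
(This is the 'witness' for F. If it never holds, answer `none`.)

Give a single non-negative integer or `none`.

s_0={p,q,r}: ((s & r) & G(q))=False (s & r)=False s=False r=True G(q)=False q=True
s_1={p,r,s}: ((s & r) & G(q))=False (s & r)=True s=True r=True G(q)=False q=False
s_2={p,q,r,s}: ((s & r) & G(q))=False (s & r)=True s=True r=True G(q)=False q=True
s_3={r}: ((s & r) & G(q))=False (s & r)=False s=False r=True G(q)=False q=False
s_4={p}: ((s & r) & G(q))=False (s & r)=False s=False r=False G(q)=False q=False
F(((s & r) & G(q))) does not hold (no witness exists).

Answer: none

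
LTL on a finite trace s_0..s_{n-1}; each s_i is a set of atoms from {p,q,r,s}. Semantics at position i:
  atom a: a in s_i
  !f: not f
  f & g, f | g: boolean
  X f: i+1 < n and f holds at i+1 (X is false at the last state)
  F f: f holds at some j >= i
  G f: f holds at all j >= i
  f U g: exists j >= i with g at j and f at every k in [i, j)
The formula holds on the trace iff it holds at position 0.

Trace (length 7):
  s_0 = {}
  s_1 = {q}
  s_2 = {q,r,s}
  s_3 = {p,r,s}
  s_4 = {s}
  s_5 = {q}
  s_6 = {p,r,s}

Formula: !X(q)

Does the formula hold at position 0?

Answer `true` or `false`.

s_0={}: !X(q)=False X(q)=True q=False
s_1={q}: !X(q)=False X(q)=True q=True
s_2={q,r,s}: !X(q)=True X(q)=False q=True
s_3={p,r,s}: !X(q)=True X(q)=False q=False
s_4={s}: !X(q)=False X(q)=True q=False
s_5={q}: !X(q)=True X(q)=False q=True
s_6={p,r,s}: !X(q)=True X(q)=False q=False

Answer: false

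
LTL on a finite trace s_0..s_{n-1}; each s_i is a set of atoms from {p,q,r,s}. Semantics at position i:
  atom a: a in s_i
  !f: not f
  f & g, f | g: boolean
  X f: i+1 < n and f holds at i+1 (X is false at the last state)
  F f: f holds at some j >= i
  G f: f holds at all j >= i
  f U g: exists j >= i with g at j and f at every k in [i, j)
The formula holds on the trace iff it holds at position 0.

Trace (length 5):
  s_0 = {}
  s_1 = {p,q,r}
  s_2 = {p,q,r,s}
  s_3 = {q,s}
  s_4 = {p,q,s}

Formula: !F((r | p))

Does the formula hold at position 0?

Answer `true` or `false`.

Answer: false

Derivation:
s_0={}: !F((r | p))=False F((r | p))=True (r | p)=False r=False p=False
s_1={p,q,r}: !F((r | p))=False F((r | p))=True (r | p)=True r=True p=True
s_2={p,q,r,s}: !F((r | p))=False F((r | p))=True (r | p)=True r=True p=True
s_3={q,s}: !F((r | p))=False F((r | p))=True (r | p)=False r=False p=False
s_4={p,q,s}: !F((r | p))=False F((r | p))=True (r | p)=True r=False p=True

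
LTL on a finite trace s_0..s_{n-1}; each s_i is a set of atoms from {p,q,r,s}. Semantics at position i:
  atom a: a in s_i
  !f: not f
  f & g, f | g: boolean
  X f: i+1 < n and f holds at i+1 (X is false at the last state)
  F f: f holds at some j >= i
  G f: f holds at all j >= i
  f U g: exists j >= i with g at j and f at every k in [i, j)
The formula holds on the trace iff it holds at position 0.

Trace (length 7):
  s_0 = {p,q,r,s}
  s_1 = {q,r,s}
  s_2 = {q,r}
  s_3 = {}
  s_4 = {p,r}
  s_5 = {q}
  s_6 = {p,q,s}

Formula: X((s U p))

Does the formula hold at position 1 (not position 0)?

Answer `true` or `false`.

Answer: false

Derivation:
s_0={p,q,r,s}: X((s U p))=False (s U p)=True s=True p=True
s_1={q,r,s}: X((s U p))=False (s U p)=False s=True p=False
s_2={q,r}: X((s U p))=False (s U p)=False s=False p=False
s_3={}: X((s U p))=True (s U p)=False s=False p=False
s_4={p,r}: X((s U p))=False (s U p)=True s=False p=True
s_5={q}: X((s U p))=True (s U p)=False s=False p=False
s_6={p,q,s}: X((s U p))=False (s U p)=True s=True p=True
Evaluating at position 1: result = False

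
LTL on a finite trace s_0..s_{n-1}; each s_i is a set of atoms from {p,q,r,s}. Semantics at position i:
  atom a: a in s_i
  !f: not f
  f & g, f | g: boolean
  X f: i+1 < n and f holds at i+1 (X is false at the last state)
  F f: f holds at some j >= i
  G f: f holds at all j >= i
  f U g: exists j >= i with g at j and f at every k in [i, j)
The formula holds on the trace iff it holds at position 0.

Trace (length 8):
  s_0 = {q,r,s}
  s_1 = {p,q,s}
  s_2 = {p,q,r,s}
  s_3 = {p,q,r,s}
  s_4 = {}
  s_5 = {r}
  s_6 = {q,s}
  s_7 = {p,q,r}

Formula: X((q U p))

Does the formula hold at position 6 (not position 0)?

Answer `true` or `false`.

s_0={q,r,s}: X((q U p))=True (q U p)=True q=True p=False
s_1={p,q,s}: X((q U p))=True (q U p)=True q=True p=True
s_2={p,q,r,s}: X((q U p))=True (q U p)=True q=True p=True
s_3={p,q,r,s}: X((q U p))=False (q U p)=True q=True p=True
s_4={}: X((q U p))=False (q U p)=False q=False p=False
s_5={r}: X((q U p))=True (q U p)=False q=False p=False
s_6={q,s}: X((q U p))=True (q U p)=True q=True p=False
s_7={p,q,r}: X((q U p))=False (q U p)=True q=True p=True
Evaluating at position 6: result = True

Answer: true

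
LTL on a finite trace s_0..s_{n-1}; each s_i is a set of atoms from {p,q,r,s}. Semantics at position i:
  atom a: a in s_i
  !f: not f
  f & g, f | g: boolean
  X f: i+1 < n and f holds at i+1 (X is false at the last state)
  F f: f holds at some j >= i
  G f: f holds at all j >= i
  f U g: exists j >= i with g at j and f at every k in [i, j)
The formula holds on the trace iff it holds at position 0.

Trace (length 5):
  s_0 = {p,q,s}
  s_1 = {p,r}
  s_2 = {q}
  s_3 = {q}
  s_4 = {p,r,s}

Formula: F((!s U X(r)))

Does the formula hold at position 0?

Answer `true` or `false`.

s_0={p,q,s}: F((!s U X(r)))=True (!s U X(r))=True !s=False s=True X(r)=True r=False
s_1={p,r}: F((!s U X(r)))=True (!s U X(r))=True !s=True s=False X(r)=False r=True
s_2={q}: F((!s U X(r)))=True (!s U X(r))=True !s=True s=False X(r)=False r=False
s_3={q}: F((!s U X(r)))=True (!s U X(r))=True !s=True s=False X(r)=True r=False
s_4={p,r,s}: F((!s U X(r)))=False (!s U X(r))=False !s=False s=True X(r)=False r=True

Answer: true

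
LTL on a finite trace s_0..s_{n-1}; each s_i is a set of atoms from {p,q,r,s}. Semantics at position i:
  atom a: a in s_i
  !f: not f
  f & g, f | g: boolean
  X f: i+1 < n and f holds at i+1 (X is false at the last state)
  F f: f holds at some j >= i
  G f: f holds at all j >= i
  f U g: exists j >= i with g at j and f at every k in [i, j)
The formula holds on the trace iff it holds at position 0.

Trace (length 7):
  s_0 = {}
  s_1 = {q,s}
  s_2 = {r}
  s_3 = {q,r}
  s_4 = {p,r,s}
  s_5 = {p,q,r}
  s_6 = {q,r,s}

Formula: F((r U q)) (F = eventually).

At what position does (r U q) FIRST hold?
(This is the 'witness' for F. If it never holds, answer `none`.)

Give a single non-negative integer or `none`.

Answer: 1

Derivation:
s_0={}: (r U q)=False r=False q=False
s_1={q,s}: (r U q)=True r=False q=True
s_2={r}: (r U q)=True r=True q=False
s_3={q,r}: (r U q)=True r=True q=True
s_4={p,r,s}: (r U q)=True r=True q=False
s_5={p,q,r}: (r U q)=True r=True q=True
s_6={q,r,s}: (r U q)=True r=True q=True
F((r U q)) holds; first witness at position 1.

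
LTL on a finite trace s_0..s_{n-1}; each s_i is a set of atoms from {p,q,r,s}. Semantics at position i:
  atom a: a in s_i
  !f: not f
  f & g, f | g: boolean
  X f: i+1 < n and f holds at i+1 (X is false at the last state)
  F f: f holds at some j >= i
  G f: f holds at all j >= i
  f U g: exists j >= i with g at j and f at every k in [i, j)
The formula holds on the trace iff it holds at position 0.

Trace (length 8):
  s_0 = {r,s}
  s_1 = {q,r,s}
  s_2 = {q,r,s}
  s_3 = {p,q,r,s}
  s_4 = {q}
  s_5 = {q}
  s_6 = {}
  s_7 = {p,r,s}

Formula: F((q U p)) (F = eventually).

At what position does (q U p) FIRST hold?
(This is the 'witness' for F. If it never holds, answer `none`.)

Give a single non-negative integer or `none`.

Answer: 1

Derivation:
s_0={r,s}: (q U p)=False q=False p=False
s_1={q,r,s}: (q U p)=True q=True p=False
s_2={q,r,s}: (q U p)=True q=True p=False
s_3={p,q,r,s}: (q U p)=True q=True p=True
s_4={q}: (q U p)=False q=True p=False
s_5={q}: (q U p)=False q=True p=False
s_6={}: (q U p)=False q=False p=False
s_7={p,r,s}: (q U p)=True q=False p=True
F((q U p)) holds; first witness at position 1.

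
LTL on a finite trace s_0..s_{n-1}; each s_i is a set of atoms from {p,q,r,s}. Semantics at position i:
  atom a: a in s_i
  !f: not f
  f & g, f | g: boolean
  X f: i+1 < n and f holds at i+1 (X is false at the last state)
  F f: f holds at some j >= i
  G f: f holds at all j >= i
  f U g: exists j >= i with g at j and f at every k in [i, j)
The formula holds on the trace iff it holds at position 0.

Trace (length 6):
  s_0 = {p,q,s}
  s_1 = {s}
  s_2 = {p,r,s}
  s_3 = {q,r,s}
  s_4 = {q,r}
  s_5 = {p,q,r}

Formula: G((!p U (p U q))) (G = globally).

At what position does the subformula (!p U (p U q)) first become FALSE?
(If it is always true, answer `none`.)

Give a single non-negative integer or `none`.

Answer: none

Derivation:
s_0={p,q,s}: (!p U (p U q))=True !p=False p=True (p U q)=True q=True
s_1={s}: (!p U (p U q))=True !p=True p=False (p U q)=False q=False
s_2={p,r,s}: (!p U (p U q))=True !p=False p=True (p U q)=True q=False
s_3={q,r,s}: (!p U (p U q))=True !p=True p=False (p U q)=True q=True
s_4={q,r}: (!p U (p U q))=True !p=True p=False (p U q)=True q=True
s_5={p,q,r}: (!p U (p U q))=True !p=False p=True (p U q)=True q=True
G((!p U (p U q))) holds globally = True
No violation — formula holds at every position.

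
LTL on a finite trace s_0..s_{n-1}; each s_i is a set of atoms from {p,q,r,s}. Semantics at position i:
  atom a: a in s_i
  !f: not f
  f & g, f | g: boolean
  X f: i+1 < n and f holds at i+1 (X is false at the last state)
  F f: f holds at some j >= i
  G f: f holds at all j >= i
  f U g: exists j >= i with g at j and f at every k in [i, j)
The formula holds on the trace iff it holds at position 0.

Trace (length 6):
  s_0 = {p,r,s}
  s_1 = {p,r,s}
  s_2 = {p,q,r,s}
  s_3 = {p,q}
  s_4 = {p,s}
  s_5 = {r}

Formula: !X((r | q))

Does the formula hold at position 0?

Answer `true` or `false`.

Answer: false

Derivation:
s_0={p,r,s}: !X((r | q))=False X((r | q))=True (r | q)=True r=True q=False
s_1={p,r,s}: !X((r | q))=False X((r | q))=True (r | q)=True r=True q=False
s_2={p,q,r,s}: !X((r | q))=False X((r | q))=True (r | q)=True r=True q=True
s_3={p,q}: !X((r | q))=True X((r | q))=False (r | q)=True r=False q=True
s_4={p,s}: !X((r | q))=False X((r | q))=True (r | q)=False r=False q=False
s_5={r}: !X((r | q))=True X((r | q))=False (r | q)=True r=True q=False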